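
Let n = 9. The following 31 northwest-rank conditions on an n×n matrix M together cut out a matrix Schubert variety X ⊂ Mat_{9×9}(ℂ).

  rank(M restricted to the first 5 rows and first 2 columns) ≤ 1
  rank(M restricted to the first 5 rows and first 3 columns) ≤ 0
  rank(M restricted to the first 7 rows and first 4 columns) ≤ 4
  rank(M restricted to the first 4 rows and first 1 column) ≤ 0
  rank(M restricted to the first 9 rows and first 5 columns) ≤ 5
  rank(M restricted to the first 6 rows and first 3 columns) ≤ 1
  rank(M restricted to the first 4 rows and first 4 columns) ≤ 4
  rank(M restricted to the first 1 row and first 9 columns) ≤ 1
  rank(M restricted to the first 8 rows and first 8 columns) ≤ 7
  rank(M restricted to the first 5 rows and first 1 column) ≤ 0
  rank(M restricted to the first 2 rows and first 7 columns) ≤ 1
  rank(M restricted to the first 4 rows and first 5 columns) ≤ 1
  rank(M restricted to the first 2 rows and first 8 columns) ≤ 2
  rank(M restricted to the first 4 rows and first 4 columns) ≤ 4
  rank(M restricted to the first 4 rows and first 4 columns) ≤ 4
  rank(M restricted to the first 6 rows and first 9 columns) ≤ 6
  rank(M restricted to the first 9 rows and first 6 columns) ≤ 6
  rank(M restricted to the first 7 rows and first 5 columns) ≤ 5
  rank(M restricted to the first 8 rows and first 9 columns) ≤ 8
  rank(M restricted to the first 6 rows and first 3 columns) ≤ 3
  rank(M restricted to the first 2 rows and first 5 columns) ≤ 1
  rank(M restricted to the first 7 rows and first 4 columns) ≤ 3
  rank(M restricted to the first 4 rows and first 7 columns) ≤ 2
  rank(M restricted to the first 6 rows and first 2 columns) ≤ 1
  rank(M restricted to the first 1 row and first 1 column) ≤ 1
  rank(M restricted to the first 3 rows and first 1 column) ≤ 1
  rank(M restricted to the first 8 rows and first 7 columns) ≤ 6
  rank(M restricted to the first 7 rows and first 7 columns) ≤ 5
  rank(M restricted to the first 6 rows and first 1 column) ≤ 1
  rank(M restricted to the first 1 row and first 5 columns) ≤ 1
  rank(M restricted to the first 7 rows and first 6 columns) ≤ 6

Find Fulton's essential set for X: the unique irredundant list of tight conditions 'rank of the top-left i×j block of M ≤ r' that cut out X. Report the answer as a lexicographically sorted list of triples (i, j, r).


Reconstructing r_w from the 31 given conditions:

  0  0  0  1  1  1  1  1  1
  0  0  0  1  1  1  1  2  2
  0  0  0  1  1  2  2  3  3
  0  0  0  1  1  2  2  3  4
  0  0  0  1  2  3  3  4  5
  1  1  1  2  3  4  4  5  6
  1  2  2  3  4  5  5  6  7
  1  2  3  4  5  6  6  7  8
  1  2  3  4  5  6  7  8  9

the unique w with this rank table is (4, 8, 6, 9, 5, 1, 2, 3, 7).

Rothe diagram D(w) (21 cells), 4 SE-corners (essential conditions):

[(2, 7, 1), (4, 5, 1), (4, 7, 2), (5, 3, 0)]


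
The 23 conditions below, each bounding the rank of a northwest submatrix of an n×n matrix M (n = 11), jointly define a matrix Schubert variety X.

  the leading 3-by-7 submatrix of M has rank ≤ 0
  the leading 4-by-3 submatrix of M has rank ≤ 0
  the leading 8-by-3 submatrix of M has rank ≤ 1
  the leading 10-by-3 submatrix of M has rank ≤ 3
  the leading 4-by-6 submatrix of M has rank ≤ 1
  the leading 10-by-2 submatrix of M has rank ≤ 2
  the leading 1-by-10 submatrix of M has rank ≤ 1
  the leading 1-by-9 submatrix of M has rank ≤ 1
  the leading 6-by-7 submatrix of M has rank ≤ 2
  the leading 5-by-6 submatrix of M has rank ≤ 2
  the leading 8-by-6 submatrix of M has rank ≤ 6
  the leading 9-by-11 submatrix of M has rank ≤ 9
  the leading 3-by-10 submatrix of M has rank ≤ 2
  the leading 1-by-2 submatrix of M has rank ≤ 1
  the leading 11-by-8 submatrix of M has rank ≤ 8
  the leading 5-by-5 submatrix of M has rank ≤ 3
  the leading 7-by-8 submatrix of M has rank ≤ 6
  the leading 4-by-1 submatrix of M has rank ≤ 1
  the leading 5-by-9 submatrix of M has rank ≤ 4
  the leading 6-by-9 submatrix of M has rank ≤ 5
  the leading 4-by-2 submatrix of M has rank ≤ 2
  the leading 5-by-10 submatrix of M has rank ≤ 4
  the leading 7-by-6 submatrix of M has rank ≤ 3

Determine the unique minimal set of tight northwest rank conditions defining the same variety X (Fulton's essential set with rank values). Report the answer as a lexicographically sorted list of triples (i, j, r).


Propagating the 23 rank bounds to every northwest block:

  0, 0, 0, 0, 0, 0, 0, 1, 1, 1, 1
  0, 0, 0, 0, 0, 0, 0, 1, 2, 2, 2
  0, 0, 0, 0, 0, 0, 0, 1, 2, 2, 3
  0, 0, 0, 1, 1, 1, 1, 2, 3, 3, 4
  1, 1, 1, 2, 2, 2, 2, 3, 4, 4, 5
  1, 1, 1, 2, 2, 2, 2, 3, 4, 5, 6
  1, 1, 1, 2, 3, 3, 3, 4, 5, 6, 7
  1, 1, 1, 2, 3, 4, 4, 5, 6, 7, 8
  1, 2, 2, 3, 4, 5, 5, 6, 7, 8, 9
  1, 2, 3, 4, 5, 6, 6, 7, 8, 9, 10
  1, 2, 3, 4, 5, 6, 7, 8, 9, 10, 11

second differences of R give the permutation w = (8, 9, 11, 4, 1, 10, 5, 6, 2, 3, 7).

Fulton essential set (5 of the 34 Rothe cells):

[(3, 7, 0), (3, 10, 2), (4, 3, 0), (6, 7, 2), (8, 3, 1)]


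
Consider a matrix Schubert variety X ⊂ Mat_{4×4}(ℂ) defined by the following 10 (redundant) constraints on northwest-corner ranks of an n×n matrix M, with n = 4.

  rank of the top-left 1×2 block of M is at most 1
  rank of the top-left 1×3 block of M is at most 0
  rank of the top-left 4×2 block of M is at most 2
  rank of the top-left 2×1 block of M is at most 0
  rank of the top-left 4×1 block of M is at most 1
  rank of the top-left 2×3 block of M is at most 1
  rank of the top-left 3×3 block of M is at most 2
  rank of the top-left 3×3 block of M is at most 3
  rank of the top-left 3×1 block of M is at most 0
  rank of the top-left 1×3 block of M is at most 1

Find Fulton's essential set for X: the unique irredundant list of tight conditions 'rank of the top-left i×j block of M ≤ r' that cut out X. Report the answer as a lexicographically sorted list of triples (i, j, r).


Computing R[i][j] = min implied NW-rank bound (n=4, 10 conditions):

  row 1: 0 0 0 1
  row 2: 0 1 1 2
  row 3: 0 1 2 3
  row 4: 1 2 3 4

second differences of R give the permutation w = (4, 2, 3, 1).

Rothe diagram D(w) (5 cells), 2 SE-corners (essential conditions):

[(1, 3, 0), (3, 1, 0)]


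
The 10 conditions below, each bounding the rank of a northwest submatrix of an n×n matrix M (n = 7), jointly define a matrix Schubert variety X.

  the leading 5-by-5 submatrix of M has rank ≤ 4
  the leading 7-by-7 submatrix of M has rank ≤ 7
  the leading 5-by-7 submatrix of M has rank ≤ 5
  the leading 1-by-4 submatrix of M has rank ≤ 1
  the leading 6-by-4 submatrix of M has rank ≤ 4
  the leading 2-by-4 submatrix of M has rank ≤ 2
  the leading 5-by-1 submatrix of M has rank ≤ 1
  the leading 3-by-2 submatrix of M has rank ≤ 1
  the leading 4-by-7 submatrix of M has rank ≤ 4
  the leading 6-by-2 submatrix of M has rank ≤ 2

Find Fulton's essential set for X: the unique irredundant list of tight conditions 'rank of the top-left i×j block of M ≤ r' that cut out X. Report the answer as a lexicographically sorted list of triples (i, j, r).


Reconstructing r_w from the 10 given conditions:

  1 | 1 | 1 | 1 | 1 | 1 | 1
  1 | 1 | 2 | 2 | 2 | 2 | 2
  1 | 1 | 2 | 3 | 3 | 3 | 3
  1 | 2 | 3 | 4 | 4 | 4 | 4
  1 | 2 | 3 | 4 | 4 | 5 | 5
  1 | 2 | 3 | 4 | 5 | 6 | 6
  1 | 2 | 3 | 4 | 5 | 6 | 7

giving w = (1, 3, 4, 2, 6, 5, 7) via Δ²R.

ℓ(w)=3; the 2 essential cells (i,j,r):

[(3, 2, 1), (5, 5, 4)]


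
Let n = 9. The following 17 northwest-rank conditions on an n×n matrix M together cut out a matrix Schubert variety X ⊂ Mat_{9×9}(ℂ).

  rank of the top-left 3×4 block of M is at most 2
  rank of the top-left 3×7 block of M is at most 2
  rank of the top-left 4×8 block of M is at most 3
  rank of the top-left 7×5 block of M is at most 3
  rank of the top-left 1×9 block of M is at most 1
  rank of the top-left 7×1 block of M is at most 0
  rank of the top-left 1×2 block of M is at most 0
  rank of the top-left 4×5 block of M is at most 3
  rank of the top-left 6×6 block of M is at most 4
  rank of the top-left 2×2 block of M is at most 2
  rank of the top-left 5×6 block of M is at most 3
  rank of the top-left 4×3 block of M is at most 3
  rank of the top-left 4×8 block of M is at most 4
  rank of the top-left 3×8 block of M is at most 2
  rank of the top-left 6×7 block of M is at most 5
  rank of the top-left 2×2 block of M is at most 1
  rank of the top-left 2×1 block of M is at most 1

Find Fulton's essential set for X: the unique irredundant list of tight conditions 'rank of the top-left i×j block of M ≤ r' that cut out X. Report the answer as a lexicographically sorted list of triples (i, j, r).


Propagating the 17 rank bounds to every northwest block:

  i=1: 0, 0, 1, 1, 1, 1, 1, 1, 1
  i=2: 0, 1, 2, 2, 2, 2, 2, 2, 2
  i=3: 0, 1, 2, 2, 2, 2, 2, 2, 3
  i=4: 0, 1, 2, 3, 3, 3, 3, 3, 4
  i=5: 0, 1, 2, 3, 3, 3, 4, 4, 5
  i=6: 0, 1, 2, 3, 3, 4, 5, 5, 6
  i=7: 0, 1, 2, 3, 3, 4, 5, 6, 7
  i=8: 1, 2, 3, 4, 4, 5, 6, 7, 8
  i=9: 1, 2, 3, 4, 5, 6, 7, 8, 9

second differences of R give the permutation w = (3, 2, 9, 4, 7, 6, 8, 1, 5).

5 SE-corners of the 17-cell Rothe diagram give Ess(w):

[(1, 2, 0), (3, 8, 2), (5, 6, 3), (7, 1, 0), (7, 5, 3)]


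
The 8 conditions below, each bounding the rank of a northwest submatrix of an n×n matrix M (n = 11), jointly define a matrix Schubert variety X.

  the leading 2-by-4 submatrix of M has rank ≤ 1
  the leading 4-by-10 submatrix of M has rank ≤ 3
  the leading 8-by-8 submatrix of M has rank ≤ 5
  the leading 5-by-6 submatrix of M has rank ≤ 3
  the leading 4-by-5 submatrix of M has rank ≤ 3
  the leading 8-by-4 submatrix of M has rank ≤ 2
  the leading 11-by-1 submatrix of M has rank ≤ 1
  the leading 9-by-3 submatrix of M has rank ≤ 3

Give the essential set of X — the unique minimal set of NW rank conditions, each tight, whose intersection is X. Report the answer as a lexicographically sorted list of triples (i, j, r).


Rank table r_w(11×11) implied by the 8 constraints:

  1 | 1 | 1 | 1 | 1 | 1 | 1 | 1 | 1 | 1 | 1
  1 | 1 | 1 | 1 | 2 | 2 | 2 | 2 | 2 | 2 | 2
  1 | 2 | 2 | 2 | 3 | 3 | 3 | 3 | 3 | 3 | 3
  1 | 2 | 2 | 2 | 3 | 3 | 3 | 3 | 3 | 3 | 4
  1 | 2 | 2 | 2 | 3 | 3 | 4 | 4 | 4 | 4 | 5
  1 | 2 | 2 | 2 | 3 | 4 | 5 | 5 | 5 | 5 | 6
  1 | 2 | 2 | 2 | 3 | 4 | 5 | 5 | 6 | 6 | 7
  1 | 2 | 2 | 2 | 3 | 4 | 5 | 5 | 6 | 7 | 8
  1 | 2 | 3 | 3 | 4 | 5 | 6 | 6 | 7 | 8 | 9
  1 | 2 | 3 | 4 | 5 | 6 | 7 | 7 | 8 | 9 | 10
  1 | 2 | 3 | 4 | 5 | 6 | 7 | 8 | 9 | 10 | 11

so w = (1, 5, 2, 11, 7, 6, 9, 10, 3, 4, 8).

ℓ(w)=21; the 5 essential cells (i,j,r):

[(2, 4, 1), (4, 10, 3), (5, 6, 3), (8, 4, 2), (8, 8, 5)]


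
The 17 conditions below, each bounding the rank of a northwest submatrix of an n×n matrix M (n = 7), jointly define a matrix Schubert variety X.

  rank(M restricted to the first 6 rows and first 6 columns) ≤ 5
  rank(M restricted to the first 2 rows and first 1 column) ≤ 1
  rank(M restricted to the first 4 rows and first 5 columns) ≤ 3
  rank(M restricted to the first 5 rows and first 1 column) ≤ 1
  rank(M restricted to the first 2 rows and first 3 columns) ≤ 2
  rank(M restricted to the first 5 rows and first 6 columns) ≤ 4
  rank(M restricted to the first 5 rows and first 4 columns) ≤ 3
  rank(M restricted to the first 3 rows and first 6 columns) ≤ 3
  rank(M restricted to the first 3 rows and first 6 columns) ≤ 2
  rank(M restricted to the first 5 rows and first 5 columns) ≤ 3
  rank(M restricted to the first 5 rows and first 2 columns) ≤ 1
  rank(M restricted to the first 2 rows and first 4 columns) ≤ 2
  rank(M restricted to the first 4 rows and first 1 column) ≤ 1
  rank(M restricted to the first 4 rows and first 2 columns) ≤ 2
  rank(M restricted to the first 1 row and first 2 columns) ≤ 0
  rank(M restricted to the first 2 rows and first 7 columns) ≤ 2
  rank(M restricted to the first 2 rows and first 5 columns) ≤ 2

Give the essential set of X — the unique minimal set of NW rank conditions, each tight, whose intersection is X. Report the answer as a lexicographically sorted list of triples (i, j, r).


The tightest implied rank at each (i,j), from the 17 conditions:

  R[1]: 0  0  1  1  1  1  1
  R[2]: 1  1  2  2  2  2  2
  R[3]: 1  1  2  2  2  2  3
  R[4]: 1  1  2  3  3  3  4
  R[5]: 1  1  2  3  3  4  5
  R[6]: 1  2  3  4  4  5  6
  R[7]: 1  2  3  4  5  6  7

the unique w with this rank table is (3, 1, 7, 4, 6, 2, 5).

D(w) has 9 cells with 4 SE-corners; essential set:

[(1, 2, 0), (3, 6, 2), (5, 2, 1), (5, 5, 3)]


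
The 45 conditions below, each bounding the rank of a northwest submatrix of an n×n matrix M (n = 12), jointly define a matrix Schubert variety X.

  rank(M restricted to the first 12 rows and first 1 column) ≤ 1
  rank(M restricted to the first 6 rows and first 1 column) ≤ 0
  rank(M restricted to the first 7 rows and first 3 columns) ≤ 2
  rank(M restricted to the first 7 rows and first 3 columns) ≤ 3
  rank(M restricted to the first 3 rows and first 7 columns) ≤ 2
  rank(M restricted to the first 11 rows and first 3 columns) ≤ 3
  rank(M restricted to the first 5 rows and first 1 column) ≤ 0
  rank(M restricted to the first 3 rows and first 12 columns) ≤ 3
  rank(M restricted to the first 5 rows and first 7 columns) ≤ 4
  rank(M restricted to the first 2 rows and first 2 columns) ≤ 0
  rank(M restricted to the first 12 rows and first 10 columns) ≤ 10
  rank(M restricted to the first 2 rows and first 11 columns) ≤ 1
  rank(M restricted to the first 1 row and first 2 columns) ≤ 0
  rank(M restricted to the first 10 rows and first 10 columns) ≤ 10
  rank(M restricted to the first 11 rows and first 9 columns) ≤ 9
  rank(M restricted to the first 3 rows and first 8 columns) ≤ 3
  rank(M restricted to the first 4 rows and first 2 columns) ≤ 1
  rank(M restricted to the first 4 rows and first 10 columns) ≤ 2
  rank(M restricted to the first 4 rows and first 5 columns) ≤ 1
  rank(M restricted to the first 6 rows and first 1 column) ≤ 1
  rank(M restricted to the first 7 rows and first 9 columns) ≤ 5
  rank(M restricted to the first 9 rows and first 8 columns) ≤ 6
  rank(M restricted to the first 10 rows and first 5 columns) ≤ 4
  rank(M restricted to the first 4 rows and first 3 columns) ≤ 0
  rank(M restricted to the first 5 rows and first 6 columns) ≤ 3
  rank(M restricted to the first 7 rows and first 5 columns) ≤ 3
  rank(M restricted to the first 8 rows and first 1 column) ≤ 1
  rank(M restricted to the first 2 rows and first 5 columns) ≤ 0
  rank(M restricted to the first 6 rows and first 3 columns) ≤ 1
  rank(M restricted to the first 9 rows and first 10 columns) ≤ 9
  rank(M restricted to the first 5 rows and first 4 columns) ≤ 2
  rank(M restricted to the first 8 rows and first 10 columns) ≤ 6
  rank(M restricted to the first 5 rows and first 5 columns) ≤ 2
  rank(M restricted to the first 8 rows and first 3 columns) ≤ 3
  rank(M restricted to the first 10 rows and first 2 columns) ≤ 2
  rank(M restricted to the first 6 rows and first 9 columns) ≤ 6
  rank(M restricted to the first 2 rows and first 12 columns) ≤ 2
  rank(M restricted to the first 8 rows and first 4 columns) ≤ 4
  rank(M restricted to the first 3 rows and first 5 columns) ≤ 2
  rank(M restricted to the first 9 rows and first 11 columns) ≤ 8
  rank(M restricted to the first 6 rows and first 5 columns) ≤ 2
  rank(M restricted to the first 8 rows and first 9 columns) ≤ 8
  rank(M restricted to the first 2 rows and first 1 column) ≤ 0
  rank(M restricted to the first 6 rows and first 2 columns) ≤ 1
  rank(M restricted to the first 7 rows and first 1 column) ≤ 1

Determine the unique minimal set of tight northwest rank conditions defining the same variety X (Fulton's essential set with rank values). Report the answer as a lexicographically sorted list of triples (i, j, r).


Computing R[i][j] = min implied NW-rank bound (n=12, 45 conditions):

  R[1]: 0 0 0 0 0 1 1 1 1 1 1 1
  R[2]: 0 0 0 0 0 1 1 1 1 1 1 2
  R[3]: 0 0 0 1 1 2 2 2 2 2 2 3
  R[4]: 0 0 0 1 1 2 2 2 2 2 3 4
  R[5]: 0 1 1 2 2 3 3 3 3 3 4 5
  R[6]: 0 1 1 2 2 3 4 4 4 4 5 6
  R[7]: 1 2 2 3 3 4 5 5 5 5 6 7
  R[8]: 1 2 3 4 4 5 6 6 6 6 7 8
  R[9]: 1 2 3 4 4 5 6 6 7 7 8 9
  R[10]: 1 2 3 4 4 5 6 7 8 8 9 10
  R[11]: 1 2 3 4 5 6 7 8 9 9 10 11
  R[12]: 1 2 3 4 5 6 7 8 9 10 11 12

second differences of R give the permutation w = (6, 12, 4, 11, 2, 7, 1, 3, 9, 8, 5, 10).

|D(w)|=33, |Ess(w)|=10:

[(2, 5, 0), (2, 11, 1), (4, 3, 0), (4, 5, 1), (4, 10, 2), (6, 1, 0), (6, 3, 1), (6, 5, 2), (9, 8, 6), (10, 5, 4)]


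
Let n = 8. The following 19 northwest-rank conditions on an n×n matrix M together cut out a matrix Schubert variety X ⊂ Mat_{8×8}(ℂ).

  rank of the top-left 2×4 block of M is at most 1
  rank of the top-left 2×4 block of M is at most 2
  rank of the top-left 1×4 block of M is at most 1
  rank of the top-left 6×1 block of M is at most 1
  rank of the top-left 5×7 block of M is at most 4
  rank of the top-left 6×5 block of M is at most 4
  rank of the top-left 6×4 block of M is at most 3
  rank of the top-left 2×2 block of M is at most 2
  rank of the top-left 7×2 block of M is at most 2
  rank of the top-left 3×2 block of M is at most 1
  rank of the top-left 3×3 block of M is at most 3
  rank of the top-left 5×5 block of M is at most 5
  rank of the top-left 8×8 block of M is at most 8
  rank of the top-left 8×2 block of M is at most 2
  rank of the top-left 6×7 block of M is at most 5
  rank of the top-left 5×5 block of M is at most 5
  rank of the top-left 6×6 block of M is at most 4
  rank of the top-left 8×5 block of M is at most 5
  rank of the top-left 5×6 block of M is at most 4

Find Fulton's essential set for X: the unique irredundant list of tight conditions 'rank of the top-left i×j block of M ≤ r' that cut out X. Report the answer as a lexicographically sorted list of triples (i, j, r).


Recovering R(i,j) via the rank-extension bound from the 19 conditions:

  R[1]: 1 1 1 1 1 1 1 1
  R[2]: 1 1 1 1 2 2 2 2
  R[3]: 1 1 2 2 3 3 3 3
  R[4]: 1 2 3 3 4 4 4 4
  R[5]: 1 2 3 3 4 4 4 5
  R[6]: 1 2 3 3 4 4 5 6
  R[7]: 1 2 3 4 5 5 6 7
  R[8]: 1 2 3 4 5 6 7 8

so w = (1, 5, 3, 2, 8, 7, 4, 6).

Fulton essential set (5 of the 9 Rothe cells):

[(2, 4, 1), (3, 2, 1), (5, 7, 4), (6, 4, 3), (6, 6, 4)]


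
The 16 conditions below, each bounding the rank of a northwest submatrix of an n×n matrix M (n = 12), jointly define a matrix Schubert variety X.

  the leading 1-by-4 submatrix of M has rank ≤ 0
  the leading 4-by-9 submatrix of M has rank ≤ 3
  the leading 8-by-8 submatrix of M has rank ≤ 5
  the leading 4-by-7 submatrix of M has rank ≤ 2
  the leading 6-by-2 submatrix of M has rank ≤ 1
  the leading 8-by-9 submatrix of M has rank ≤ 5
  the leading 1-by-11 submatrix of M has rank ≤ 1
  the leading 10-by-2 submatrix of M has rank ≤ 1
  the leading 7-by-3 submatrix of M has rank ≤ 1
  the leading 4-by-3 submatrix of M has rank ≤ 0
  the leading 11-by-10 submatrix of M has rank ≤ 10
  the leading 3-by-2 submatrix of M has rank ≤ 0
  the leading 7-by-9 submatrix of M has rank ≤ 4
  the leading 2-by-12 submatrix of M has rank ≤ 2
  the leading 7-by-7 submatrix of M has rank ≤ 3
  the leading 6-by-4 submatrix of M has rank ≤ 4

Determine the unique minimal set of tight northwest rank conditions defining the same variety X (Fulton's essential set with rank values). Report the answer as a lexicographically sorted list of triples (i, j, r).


Reconstructing r_w from the 16 given conditions:

  row 1: 0 0 0 0 1 1 1 1 1 1 1 1
  row 2: 0 0 0 1 2 2 2 2 2 2 2 2
  row 3: 0 0 0 1 2 2 2 3 3 3 3 3
  row 4: 0 0 0 1 2 2 2 3 3 4 4 4
  row 5: 1 1 1 2 3 3 3 4 4 5 5 5
  row 6: 1 1 1 2 3 3 3 4 4 5 6 6
  row 7: 1 1 1 2 3 3 3 4 4 5 6 7
  row 8: 1 1 2 3 4 4 4 5 5 6 7 8
  row 9: 1 1 2 3 4 5 5 6 6 7 8 9
  row 10: 1 1 2 3 4 5 6 7 7 8 9 10
  row 11: 1 2 3 4 5 6 7 8 8 9 10 11
  row 12: 1 2 3 4 5 6 7 8 9 10 11 12

the unique w with this rank table is (5, 4, 8, 10, 1, 11, 12, 3, 6, 7, 2, 9).

D(w) has 31 cells with 8 SE-corners; essential set:

[(1, 4, 0), (4, 3, 0), (4, 7, 2), (4, 9, 3), (7, 3, 1), (7, 7, 3), (7, 9, 4), (10, 2, 1)]


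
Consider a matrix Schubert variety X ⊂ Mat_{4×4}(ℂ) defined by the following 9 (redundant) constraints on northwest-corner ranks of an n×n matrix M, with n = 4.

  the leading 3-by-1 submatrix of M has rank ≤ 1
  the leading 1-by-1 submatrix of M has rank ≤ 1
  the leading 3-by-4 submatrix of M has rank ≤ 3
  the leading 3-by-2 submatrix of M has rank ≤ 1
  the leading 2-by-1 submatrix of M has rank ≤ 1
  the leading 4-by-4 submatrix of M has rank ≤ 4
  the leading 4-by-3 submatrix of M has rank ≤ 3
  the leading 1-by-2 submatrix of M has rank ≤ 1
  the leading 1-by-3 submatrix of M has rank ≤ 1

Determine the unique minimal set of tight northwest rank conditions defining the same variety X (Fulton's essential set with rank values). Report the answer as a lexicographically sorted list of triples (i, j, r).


The tightest implied rank at each (i,j), from the 9 conditions:

  1 1 1 1
  1 1 2 2
  1 1 2 3
  1 2 3 4

reading off 1-entries of Δ²R: w = (1, 3, 4, 2).

D(w) has 2 cells with 1 SE-corner; essential set:

[(3, 2, 1)]


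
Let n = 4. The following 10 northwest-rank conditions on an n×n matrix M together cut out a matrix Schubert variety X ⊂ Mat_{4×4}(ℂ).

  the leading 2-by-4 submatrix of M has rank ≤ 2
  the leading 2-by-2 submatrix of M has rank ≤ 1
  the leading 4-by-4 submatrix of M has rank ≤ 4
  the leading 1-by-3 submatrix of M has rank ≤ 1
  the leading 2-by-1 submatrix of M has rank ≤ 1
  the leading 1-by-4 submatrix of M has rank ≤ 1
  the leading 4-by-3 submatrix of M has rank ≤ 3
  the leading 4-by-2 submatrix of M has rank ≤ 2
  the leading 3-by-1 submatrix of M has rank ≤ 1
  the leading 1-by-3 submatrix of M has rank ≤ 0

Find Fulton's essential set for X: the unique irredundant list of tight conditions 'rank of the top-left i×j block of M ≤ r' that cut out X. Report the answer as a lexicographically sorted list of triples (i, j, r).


Reconstructing r_w from the 10 given conditions:

  row 1: 0  0  0  1
  row 2: 1  1  1  2
  row 3: 1  2  2  3
  row 4: 1  2  3  4

hence w(1..4) = (4, 1, 2, 3).

ℓ(w)=3; the 1 essential cell (i,j,r):

[(1, 3, 0)]


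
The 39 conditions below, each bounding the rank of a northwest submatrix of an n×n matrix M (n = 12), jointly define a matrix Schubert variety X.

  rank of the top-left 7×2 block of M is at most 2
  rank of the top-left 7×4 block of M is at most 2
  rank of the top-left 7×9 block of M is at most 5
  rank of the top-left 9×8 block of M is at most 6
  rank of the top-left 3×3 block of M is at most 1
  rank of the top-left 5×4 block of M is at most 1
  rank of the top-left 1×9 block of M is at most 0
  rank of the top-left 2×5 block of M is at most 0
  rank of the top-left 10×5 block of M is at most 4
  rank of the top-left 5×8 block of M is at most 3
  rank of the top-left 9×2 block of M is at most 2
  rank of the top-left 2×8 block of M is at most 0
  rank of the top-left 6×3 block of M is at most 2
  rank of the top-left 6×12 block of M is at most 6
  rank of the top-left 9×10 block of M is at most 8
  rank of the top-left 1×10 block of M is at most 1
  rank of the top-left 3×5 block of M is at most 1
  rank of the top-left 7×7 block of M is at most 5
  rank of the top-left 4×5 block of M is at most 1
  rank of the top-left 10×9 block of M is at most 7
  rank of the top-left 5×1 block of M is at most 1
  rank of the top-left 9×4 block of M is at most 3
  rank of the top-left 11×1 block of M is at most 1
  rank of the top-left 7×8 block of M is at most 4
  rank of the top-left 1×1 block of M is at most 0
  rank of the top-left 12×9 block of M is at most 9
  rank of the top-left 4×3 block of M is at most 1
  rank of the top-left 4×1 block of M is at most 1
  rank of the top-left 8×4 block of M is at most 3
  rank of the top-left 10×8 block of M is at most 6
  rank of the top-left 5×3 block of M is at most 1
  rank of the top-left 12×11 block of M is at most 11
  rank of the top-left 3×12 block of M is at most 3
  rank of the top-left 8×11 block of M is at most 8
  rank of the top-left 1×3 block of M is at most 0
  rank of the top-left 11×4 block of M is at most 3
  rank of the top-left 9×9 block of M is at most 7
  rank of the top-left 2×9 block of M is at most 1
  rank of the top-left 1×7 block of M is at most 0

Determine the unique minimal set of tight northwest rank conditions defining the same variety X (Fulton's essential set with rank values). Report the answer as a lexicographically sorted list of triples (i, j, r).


Reconstructing r_w from the 39 given conditions:

  R[1]: 0 0 0 0 0 0 0 0 0 1 1 1
  R[2]: 0 0 0 0 0 0 0 0 1 2 2 2
  R[3]: 1 1 1 1 1 1 1 1 2 3 3 3
  R[4]: 1 1 1 1 1 2 2 2 3 4 4 4
  R[5]: 1 1 1 1 2 3 3 3 4 5 5 5
  R[6]: 1 2 2 2 3 4 4 4 5 6 6 6
  R[7]: 1 2 2 2 3 4 4 4 5 6 7 7
  R[8]: 1 2 3 3 4 5 5 5 6 7 8 8
  R[9]: 1 2 3 3 4 5 6 6 7 8 9 9
  R[10]: 1 2 3 3 4 5 6 6 7 8 9 10
  R[11]: 1 2 3 3 4 5 6 7 8 9 10 11
  R[12]: 1 2 3 4 5 6 7 8 9 10 11 12

so w = (10, 9, 1, 6, 5, 2, 11, 3, 7, 12, 8, 4).

Rothe diagram D(w) (32 cells), 8 SE-corners (essential conditions):

[(1, 9, 0), (2, 8, 0), (4, 5, 1), (5, 4, 1), (7, 4, 2), (7, 8, 4), (10, 8, 6), (11, 4, 3)]


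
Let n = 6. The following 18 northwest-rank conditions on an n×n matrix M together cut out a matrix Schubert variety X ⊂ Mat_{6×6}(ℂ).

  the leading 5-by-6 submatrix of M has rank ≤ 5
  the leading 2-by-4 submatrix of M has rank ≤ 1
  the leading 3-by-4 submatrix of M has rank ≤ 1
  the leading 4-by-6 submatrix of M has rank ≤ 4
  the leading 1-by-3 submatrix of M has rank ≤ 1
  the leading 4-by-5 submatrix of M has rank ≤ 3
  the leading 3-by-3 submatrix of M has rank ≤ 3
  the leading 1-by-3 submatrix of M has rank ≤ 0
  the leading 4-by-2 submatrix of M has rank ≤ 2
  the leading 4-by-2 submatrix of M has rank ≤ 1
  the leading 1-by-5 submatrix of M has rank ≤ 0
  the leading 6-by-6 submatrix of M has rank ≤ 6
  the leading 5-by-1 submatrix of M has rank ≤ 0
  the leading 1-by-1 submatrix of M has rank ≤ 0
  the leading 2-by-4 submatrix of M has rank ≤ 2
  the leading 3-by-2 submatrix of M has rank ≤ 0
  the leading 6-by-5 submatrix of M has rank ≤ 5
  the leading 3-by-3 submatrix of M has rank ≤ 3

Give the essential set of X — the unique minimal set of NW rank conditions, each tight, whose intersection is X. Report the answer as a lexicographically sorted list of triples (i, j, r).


Recovering R(i,j) via the rank-extension bound from the 18 conditions:

  R[1]: 0 | 0 | 0 | 0 | 0 | 1
  R[2]: 0 | 0 | 1 | 1 | 1 | 2
  R[3]: 0 | 0 | 1 | 1 | 2 | 3
  R[4]: 0 | 1 | 2 | 2 | 3 | 4
  R[5]: 0 | 1 | 2 | 3 | 4 | 5
  R[6]: 1 | 2 | 3 | 4 | 5 | 6

second differences of R give the permutation w = (6, 3, 5, 2, 4, 1).

|D(w)|=12, |Ess(w)|=4:

[(1, 5, 0), (3, 2, 0), (3, 4, 1), (5, 1, 0)]


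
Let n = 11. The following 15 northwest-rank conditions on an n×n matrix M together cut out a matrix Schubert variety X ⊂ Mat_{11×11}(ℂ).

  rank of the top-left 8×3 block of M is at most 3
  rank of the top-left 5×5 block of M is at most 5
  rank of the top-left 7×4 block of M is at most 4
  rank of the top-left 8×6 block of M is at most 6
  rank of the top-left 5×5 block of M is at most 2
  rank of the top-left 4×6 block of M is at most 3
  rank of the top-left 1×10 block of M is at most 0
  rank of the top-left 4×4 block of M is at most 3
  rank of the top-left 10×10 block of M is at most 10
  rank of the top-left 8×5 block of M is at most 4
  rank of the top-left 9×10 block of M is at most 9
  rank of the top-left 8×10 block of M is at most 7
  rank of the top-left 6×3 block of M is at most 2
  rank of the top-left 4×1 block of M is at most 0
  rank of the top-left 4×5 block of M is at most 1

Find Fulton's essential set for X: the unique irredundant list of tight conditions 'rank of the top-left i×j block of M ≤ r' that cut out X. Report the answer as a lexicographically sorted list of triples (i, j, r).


Recovering R(i,j) via the rank-extension bound from the 15 conditions:

  i=1: 0, 0, 0, 0, 0, 0, 0, 0, 0, 0, 1
  i=2: 0, 1, 1, 1, 1, 1, 1, 1, 1, 1, 2
  i=3: 0, 1, 1, 1, 1, 2, 2, 2, 2, 2, 3
  i=4: 0, 1, 1, 1, 1, 2, 3, 3, 3, 3, 4
  i=5: 1, 2, 2, 2, 2, 3, 4, 4, 4, 4, 5
  i=6: 1, 2, 2, 3, 3, 4, 5, 5, 5, 5, 6
  i=7: 1, 2, 3, 4, 4, 5, 6, 6, 6, 6, 7
  i=8: 1, 2, 3, 4, 4, 5, 6, 7, 7, 7, 8
  i=9: 1, 2, 3, 4, 5, 6, 7, 8, 8, 8, 9
  i=10: 1, 2, 3, 4, 5, 6, 7, 8, 9, 9, 10
  i=11: 1, 2, 3, 4, 5, 6, 7, 8, 9, 10, 11

giving w = (11, 2, 6, 7, 1, 4, 3, 8, 5, 9, 10) via Δ²R.

Rothe diagram D(w) (21 cells), 5 SE-corners (essential conditions):

[(1, 10, 0), (4, 1, 0), (4, 5, 1), (6, 3, 2), (8, 5, 4)]


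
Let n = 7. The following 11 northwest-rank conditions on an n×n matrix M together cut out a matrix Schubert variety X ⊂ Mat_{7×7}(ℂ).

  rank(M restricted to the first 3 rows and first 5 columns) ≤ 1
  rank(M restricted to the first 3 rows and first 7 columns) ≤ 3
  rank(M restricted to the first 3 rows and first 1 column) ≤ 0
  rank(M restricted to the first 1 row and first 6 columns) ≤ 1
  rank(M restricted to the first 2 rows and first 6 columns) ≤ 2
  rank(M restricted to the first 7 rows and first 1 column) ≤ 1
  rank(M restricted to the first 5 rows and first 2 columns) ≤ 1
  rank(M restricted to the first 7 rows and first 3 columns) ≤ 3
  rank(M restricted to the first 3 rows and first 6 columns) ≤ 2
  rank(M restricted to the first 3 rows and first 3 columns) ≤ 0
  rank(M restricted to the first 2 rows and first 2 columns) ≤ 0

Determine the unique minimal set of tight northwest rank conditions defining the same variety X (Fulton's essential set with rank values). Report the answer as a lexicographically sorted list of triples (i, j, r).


Recovering R(i,j) via the rank-extension bound from the 11 conditions:

  R[1]: 0 0 0 1 1 1 1
  R[2]: 0 0 0 1 1 2 2
  R[3]: 0 0 0 1 1 2 3
  R[4]: 1 1 1 2 2 3 4
  R[5]: 1 1 2 3 3 4 5
  R[6]: 1 2 3 4 4 5 6
  R[7]: 1 2 3 4 5 6 7

the unique w with this rank table is (4, 6, 7, 1, 3, 2, 5).

Fulton essential set (3 of the 12 Rothe cells):

[(3, 3, 0), (3, 5, 1), (5, 2, 1)]


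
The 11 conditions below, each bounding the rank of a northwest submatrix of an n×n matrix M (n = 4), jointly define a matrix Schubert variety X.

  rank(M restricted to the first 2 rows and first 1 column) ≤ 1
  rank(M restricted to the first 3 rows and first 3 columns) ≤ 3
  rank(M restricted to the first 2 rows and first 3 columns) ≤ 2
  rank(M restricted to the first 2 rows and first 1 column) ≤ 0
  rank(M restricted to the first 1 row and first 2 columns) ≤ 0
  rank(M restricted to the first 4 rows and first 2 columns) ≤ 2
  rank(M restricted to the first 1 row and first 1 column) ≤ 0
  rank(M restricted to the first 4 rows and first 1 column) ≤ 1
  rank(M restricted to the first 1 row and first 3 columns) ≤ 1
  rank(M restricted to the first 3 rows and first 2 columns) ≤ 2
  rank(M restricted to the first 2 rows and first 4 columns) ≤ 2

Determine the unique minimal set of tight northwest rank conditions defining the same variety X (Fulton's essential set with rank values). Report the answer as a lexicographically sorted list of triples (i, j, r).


Propagating the 11 rank bounds to every northwest block:

  i=1: 0 | 0 | 1 | 1
  i=2: 0 | 1 | 2 | 2
  i=3: 1 | 2 | 3 | 3
  i=4: 1 | 2 | 3 | 4

giving w = (3, 2, 1, 4) via Δ²R.

D(w) has 3 cells with 2 SE-corners; essential set:

[(1, 2, 0), (2, 1, 0)]


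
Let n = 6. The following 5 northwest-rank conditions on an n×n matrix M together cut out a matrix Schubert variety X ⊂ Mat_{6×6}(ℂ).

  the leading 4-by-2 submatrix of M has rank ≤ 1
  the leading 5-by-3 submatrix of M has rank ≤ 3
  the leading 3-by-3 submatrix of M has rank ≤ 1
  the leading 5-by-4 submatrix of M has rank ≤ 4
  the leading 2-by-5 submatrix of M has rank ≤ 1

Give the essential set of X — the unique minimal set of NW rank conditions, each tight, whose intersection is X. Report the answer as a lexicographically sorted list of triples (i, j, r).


Rank table r_w(6×6) implied by the 5 constraints:

  R[1]: 1 | 1 | 1 | 1 | 1 | 1
  R[2]: 1 | 1 | 1 | 1 | 1 | 2
  R[3]: 1 | 1 | 1 | 2 | 2 | 3
  R[4]: 1 | 1 | 2 | 3 | 3 | 4
  R[5]: 1 | 2 | 3 | 4 | 4 | 5
  R[6]: 1 | 2 | 3 | 4 | 5 | 6

so w = (1, 6, 4, 3, 2, 5).

D(w) has 7 cells with 3 SE-corners; essential set:

[(2, 5, 1), (3, 3, 1), (4, 2, 1)]


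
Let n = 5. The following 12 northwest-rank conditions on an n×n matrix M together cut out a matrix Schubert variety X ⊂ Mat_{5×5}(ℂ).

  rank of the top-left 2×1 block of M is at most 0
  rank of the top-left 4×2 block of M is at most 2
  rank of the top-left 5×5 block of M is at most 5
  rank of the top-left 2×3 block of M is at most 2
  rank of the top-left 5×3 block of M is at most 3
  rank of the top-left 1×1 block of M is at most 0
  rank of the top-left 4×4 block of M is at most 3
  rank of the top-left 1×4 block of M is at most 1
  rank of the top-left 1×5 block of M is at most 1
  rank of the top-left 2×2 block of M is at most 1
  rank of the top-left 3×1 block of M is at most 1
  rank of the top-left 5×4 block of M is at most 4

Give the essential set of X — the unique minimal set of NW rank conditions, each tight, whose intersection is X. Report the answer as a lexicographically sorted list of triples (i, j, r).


Rank table r_w(5×5) implied by the 12 constraints:

  R[1]: 0, 1, 1, 1, 1
  R[2]: 0, 1, 2, 2, 2
  R[3]: 1, 2, 3, 3, 3
  R[4]: 1, 2, 3, 3, 4
  R[5]: 1, 2, 3, 4, 5

second differences of R give the permutation w = (2, 3, 1, 5, 4).

ℓ(w)=3; the 2 essential cells (i,j,r):

[(2, 1, 0), (4, 4, 3)]


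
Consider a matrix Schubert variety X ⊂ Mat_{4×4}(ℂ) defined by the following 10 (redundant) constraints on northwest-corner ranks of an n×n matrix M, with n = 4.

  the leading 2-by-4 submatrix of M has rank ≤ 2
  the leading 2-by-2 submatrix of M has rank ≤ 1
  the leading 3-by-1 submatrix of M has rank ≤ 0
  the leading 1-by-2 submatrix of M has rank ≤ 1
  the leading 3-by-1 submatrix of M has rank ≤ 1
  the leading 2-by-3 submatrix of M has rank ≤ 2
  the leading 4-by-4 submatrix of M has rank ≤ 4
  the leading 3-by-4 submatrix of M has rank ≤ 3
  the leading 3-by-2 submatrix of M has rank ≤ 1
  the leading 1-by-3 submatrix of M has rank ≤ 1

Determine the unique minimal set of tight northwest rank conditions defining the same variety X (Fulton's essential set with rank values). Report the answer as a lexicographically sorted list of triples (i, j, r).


Rank table r_w(4×4) implied by the 10 constraints:

  row 1: 0, 1, 1, 1
  row 2: 0, 1, 2, 2
  row 3: 0, 1, 2, 3
  row 4: 1, 2, 3, 4

hence w(1..4) = (2, 3, 4, 1).

|D(w)|=3, |Ess(w)|=1:

[(3, 1, 0)]


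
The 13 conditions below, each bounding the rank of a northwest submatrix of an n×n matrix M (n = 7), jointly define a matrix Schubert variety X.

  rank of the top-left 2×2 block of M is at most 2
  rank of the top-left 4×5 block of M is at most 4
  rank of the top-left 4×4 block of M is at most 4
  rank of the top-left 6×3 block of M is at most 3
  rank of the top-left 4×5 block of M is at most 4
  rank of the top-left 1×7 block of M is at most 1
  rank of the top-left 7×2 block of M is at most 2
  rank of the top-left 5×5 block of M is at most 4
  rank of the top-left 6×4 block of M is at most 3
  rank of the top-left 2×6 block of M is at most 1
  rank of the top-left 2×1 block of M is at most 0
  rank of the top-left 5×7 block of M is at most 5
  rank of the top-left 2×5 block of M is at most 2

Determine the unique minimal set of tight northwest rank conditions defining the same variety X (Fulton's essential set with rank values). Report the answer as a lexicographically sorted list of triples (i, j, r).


Recovering R(i,j) via the rank-extension bound from the 13 conditions:

  0 | 1 | 1 | 1 | 1 | 1 | 1
  0 | 1 | 1 | 1 | 1 | 1 | 2
  1 | 2 | 2 | 2 | 2 | 2 | 3
  1 | 2 | 3 | 3 | 3 | 3 | 4
  1 | 2 | 3 | 3 | 4 | 4 | 5
  1 | 2 | 3 | 3 | 4 | 5 | 6
  1 | 2 | 3 | 4 | 5 | 6 | 7

the unique w with this rank table is (2, 7, 1, 3, 5, 6, 4).

D(w) has 8 cells with 3 SE-corners; essential set:

[(2, 1, 0), (2, 6, 1), (6, 4, 3)]


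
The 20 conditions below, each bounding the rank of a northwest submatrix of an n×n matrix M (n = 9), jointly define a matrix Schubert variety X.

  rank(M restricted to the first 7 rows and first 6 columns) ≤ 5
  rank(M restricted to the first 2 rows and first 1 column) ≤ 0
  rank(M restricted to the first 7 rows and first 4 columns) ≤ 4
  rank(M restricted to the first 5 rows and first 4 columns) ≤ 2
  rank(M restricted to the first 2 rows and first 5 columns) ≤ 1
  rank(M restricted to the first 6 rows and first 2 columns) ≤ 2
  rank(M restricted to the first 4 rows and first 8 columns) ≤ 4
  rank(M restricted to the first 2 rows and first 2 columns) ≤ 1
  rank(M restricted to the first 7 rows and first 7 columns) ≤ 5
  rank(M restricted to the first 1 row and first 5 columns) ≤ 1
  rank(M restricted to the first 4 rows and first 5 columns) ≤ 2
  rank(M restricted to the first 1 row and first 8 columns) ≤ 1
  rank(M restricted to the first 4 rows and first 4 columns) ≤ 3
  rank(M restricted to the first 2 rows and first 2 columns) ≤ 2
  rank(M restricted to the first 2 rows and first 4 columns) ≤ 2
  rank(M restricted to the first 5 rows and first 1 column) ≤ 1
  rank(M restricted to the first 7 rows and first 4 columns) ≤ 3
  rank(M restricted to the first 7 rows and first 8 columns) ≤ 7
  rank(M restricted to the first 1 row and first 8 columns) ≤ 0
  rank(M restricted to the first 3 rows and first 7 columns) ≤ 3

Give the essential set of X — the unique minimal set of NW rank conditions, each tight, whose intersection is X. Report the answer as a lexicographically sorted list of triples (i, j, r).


Propagating the 20 rank bounds to every northwest block:

  row 1: 0, 0, 0, 0, 0, 0, 0, 0, 1
  row 2: 0, 1, 1, 1, 1, 1, 1, 1, 2
  row 3: 1, 2, 2, 2, 2, 2, 2, 2, 3
  row 4: 1, 2, 2, 2, 2, 3, 3, 3, 4
  row 5: 1, 2, 2, 2, 3, 4, 4, 4, 5
  row 6: 1, 2, 3, 3, 4, 5, 5, 5, 6
  row 7: 1, 2, 3, 3, 4, 5, 5, 6, 7
  row 8: 1, 2, 3, 4, 5, 6, 6, 7, 8
  row 9: 1, 2, 3, 4, 5, 6, 7, 8, 9

giving w = (9, 2, 1, 6, 5, 3, 8, 4, 7) via Δ²R.

|D(w)|=16, |Ess(w)|=6:

[(1, 8, 0), (2, 1, 0), (4, 5, 2), (5, 4, 2), (7, 4, 3), (7, 7, 5)]


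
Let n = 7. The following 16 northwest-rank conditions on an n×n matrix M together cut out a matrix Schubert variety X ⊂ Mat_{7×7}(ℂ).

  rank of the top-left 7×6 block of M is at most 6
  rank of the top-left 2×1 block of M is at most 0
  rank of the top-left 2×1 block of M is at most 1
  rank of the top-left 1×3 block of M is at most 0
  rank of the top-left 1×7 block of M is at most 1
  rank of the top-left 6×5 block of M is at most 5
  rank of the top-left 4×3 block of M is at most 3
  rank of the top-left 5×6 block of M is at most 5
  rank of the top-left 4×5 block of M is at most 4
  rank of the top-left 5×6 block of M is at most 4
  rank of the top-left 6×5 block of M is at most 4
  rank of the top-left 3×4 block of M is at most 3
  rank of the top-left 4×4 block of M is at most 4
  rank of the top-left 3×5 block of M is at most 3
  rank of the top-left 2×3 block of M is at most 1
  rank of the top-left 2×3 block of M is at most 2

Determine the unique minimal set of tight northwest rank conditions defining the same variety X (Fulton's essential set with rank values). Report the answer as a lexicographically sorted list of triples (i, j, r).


Reconstructing r_w from the 16 given conditions:

  row 1: 0, 0, 0, 1, 1, 1, 1
  row 2: 0, 1, 1, 2, 2, 2, 2
  row 3: 1, 2, 2, 3, 3, 3, 3
  row 4: 1, 2, 3, 4, 4, 4, 4
  row 5: 1, 2, 3, 4, 4, 4, 5
  row 6: 1, 2, 3, 4, 4, 5, 6
  row 7: 1, 2, 3, 4, 5, 6, 7

reading off 1-entries of Δ²R: w = (4, 2, 1, 3, 7, 6, 5).

ℓ(w)=7; the 4 essential cells (i,j,r):

[(1, 3, 0), (2, 1, 0), (5, 6, 4), (6, 5, 4)]


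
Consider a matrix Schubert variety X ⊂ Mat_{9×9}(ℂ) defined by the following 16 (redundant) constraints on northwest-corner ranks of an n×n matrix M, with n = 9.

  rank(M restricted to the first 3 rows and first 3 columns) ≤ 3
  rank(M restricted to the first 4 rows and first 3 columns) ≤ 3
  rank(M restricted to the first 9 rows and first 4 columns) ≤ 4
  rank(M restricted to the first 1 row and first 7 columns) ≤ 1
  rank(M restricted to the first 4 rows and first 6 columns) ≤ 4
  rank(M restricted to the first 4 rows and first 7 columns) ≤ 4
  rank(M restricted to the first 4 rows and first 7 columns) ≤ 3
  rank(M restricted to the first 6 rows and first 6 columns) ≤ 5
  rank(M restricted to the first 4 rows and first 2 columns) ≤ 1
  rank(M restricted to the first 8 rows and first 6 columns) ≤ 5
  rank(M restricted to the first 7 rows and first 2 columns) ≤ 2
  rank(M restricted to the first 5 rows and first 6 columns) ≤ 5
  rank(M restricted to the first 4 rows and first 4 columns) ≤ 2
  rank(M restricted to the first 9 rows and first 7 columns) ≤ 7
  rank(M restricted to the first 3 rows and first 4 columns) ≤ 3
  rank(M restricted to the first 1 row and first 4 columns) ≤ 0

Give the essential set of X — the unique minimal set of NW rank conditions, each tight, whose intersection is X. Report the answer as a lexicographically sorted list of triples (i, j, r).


Reconstructing r_w from the 16 given conditions:

  R[1]: 0 0 0 0 1 1 1 1 1
  R[2]: 1 1 1 1 2 2 2 2 2
  R[3]: 1 1 2 2 3 3 3 3 3
  R[4]: 1 1 2 2 3 3 3 4 4
  R[5]: 1 2 3 3 4 4 4 5 5
  R[6]: 1 2 3 4 5 5 5 6 6
  R[7]: 1 2 3 4 5 5 6 7 7
  R[8]: 1 2 3 4 5 5 6 7 8
  R[9]: 1 2 3 4 5 6 7 8 9

the unique w with this rank table is (5, 1, 3, 8, 2, 4, 7, 9, 6).

ℓ(w)=11; the 5 essential cells (i,j,r):

[(1, 4, 0), (4, 2, 1), (4, 4, 2), (4, 7, 3), (8, 6, 5)]
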